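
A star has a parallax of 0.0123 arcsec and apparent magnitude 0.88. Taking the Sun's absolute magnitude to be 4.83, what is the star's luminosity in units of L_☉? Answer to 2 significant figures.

L/L_☉ ≈ 2500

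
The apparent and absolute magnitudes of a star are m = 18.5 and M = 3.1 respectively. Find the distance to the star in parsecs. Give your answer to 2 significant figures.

d ≈ 12000 pc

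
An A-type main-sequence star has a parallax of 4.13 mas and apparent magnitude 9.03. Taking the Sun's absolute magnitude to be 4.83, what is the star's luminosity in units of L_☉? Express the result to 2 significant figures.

L/L_☉ ≈ 12

d = 1/p = 1000/4.13 mas = 242.1 pc
M = m − 5 log₁₀ d + 5 = 9.03 − 5·2.3840 + 5 = 2.110
M − M_☉ = 2.110 − 4.83 = -2.720
L/L_☉ = 10^(−0.4 × -2.720) = 12.25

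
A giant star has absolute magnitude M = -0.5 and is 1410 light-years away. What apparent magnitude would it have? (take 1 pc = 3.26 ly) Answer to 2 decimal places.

m ≈ 7.68

d = 1410 ly / 3.26 = 432.5 pc
m = M + 5 log₁₀ d − 5 = -0.5 + 5·2.6360 − 5 = 7.680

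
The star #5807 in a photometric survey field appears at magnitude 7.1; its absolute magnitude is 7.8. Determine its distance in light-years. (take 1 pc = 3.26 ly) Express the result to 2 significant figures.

d ≈ 24 ly

Distance modulus: m − M = 7.1 − (7.8) = -0.700
m − M = 5 log₁₀ d − 5
log₁₀ d = (m − M)/5 + 1 = 0.8600
d = 10^0.8600 = 7.244 pc
= 23.62 ly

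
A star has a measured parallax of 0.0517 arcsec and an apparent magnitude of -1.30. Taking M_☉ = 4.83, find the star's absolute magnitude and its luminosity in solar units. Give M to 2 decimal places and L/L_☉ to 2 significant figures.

M ≈ -2.73; L/L_☉ ≈ 1100

d = 1/p = 1/0.0517″ = 19.34 pc
M = m − 5 log₁₀ d + 5 = -1.30 − 5·1.2865 + 5 = -2.733
M − M_☉ = -2.733 − 4.83 = -7.563
L/L_☉ = 10^(−0.4 × -7.563) = 1059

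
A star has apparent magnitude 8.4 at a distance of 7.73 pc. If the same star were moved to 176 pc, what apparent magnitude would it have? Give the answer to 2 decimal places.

Flux ∝ 1/d², so Δm = 5 log₁₀(d₂/d₁) = 5 log₁₀(176/7.73) = 6.787
m₂ = m₁ + Δm = 8.4 + (6.787) = 15.187

m ≈ 15.19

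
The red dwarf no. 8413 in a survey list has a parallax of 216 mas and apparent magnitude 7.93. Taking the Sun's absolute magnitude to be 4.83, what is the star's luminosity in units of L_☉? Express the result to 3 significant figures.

L/L_☉ ≈ 0.0123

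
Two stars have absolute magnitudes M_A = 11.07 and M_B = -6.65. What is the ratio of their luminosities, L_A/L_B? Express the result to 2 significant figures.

ΔM = M_A − M_B = 17.72
L_A/L_B = 10^(−0.4 ΔM) = 10^-7.088 = 8.166×10^-8

L_A/L_B ≈ 8.2×10^-8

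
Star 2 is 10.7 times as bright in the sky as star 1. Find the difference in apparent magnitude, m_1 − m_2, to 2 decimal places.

m_1 − m_2 ≈ 2.57

Pogson: Δm = −2.5 log₁₀(ratio) = −2.5 log₁₀(10.7) = −2.5 × 1.0294 = -2.573
Star 2 is brighter so has the smaller magnitude: m_1 − m_2 is positive.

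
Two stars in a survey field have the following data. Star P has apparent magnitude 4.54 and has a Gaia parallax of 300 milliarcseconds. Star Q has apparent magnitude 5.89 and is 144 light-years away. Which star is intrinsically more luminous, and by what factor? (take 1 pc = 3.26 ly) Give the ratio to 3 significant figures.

Star P: p = 300 mas = 0.300″ → d = 1/p = 3.333 pc
Star P: M = m − 5 log₁₀ d + 5 = 4.54 − 5·0.5229 + 5 = 6.926
Star Q: d = 144 ly / 3.26 = 44.17 pc
Star Q: M = m − 5 log₁₀ d + 5 = 5.89 − 5·1.6451 + 5 = 2.664
ΔM = M_P − M_Q = 6.926 − (2.664) = 4.261; smaller M is more luminous → Star Q.
L ratio = 10^(0.4 |ΔM|) = 10^1.705 = 50.64

Star Q is more luminous, by a factor of 50.6.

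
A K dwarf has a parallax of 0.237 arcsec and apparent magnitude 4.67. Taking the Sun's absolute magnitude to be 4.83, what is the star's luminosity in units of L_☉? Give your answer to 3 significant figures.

L/L_☉ ≈ 0.206

d = 1/p = 1/0.237″ = 4.219 pc
M = m − 5 log₁₀ d + 5 = 4.67 − 5·0.6253 + 5 = 6.544
M − M_☉ = 6.544 − 4.83 = 1.714
L/L_☉ = 10^(−0.4 × 1.714) = 0.2063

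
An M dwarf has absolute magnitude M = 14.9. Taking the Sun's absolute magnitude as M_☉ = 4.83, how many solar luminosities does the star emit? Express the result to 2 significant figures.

L/L_☉ ≈ 9.4×10^-5

M − M_☉ = 14.9 − 4.83 = 10.070
L/L_☉ = 10^(−0.4 (M − M_☉)) = 10^-4.028 = 9.376×10^-5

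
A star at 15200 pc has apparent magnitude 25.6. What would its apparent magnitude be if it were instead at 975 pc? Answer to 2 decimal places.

Flux ∝ 1/d², so Δm = 5 log₁₀(d₂/d₁) = 5 log₁₀(975/15200) = -5.964
m₂ = m₁ + Δm = 25.6 + (-5.964) = 19.636

m ≈ 19.64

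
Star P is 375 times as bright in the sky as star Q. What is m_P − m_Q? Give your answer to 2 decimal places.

m_P − m_Q ≈ -6.44

Pogson: Δm = −2.5 log₁₀(ratio) = −2.5 log₁₀(375) = −2.5 × 2.5740 = -6.435
Star P is brighter, so it has the smaller magnitude: the difference is negative.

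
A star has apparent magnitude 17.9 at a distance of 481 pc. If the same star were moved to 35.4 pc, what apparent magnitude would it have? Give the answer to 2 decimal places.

m ≈ 12.23

Flux ∝ 1/d², so Δm = 5 log₁₀(d₂/d₁) = 5 log₁₀(35.4/481) = -5.666
m₂ = m₁ + Δm = 17.9 + (-5.666) = 12.234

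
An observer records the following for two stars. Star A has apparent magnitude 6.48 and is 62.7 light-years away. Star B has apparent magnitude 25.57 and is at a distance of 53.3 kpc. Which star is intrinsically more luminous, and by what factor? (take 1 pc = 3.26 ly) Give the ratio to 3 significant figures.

Star A is more luminous, by a factor of 5.63.

Star A: d = 62.7 ly / 3.26 = 19.23 pc
Star A: M = m − 5 log₁₀ d + 5 = 6.48 − 5·1.2840 + 5 = 5.060
Star B: d = 53.3 kpc = 53300 pc
Star B: M = m − 5 log₁₀ d + 5 = 25.57 − 5·4.7267 + 5 = 6.936
ΔM = M_A − M_B = 5.060 − (6.936) = -1.877; smaller M is more luminous → Star A.
L ratio = 10^(0.4 |ΔM|) = 10^0.751 = 5.632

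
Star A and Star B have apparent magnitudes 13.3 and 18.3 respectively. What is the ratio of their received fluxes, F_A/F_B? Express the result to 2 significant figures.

F_A/F_B ≈ 100

Δm = 13.3 − (18.3) = -5.0
Flux ratio = 10^(−0.4 Δm) = 10^(−0.4 × -5.0) = 10^2.000 = 100.0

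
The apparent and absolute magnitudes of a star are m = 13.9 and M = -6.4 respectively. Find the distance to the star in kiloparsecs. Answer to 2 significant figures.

μ = m − M = 20.300
m − M = 5 log₁₀ d − 5
log₁₀ d = (m − M)/5 + 1 = 5.0600
d = 10^5.0600 = 114800 pc
= 114.8 kpc

d ≈ 110 kpc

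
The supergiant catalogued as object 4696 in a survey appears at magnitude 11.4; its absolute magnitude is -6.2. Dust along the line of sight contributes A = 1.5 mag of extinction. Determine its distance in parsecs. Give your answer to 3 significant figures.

d ≈ 16600 pc

m − M = 5 log₁₀(d/10 pc) + A  ⇒  11.4 − (-6.2) − 1.5 = 5 log₁₀(d/10)
16.100 = 5 log₁₀(d/10)
log₁₀ d = (m − M − A)/5 + 1 = 4.2200
d = 10^4.2200 = 16600 pc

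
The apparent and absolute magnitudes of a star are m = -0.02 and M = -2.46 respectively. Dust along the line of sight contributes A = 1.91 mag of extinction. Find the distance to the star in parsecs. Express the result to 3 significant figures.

m − M = 5 log₁₀(d/10 pc) + A  ⇒  -0.02 − (-2.46) − 1.91 = 5 log₁₀(d/10)
0.530 = 5 log₁₀(d/10)
log₁₀ d = (m − M − A)/5 + 1 = 1.1060
d = 10^1.1060 = 12.76 pc

d ≈ 12.8 pc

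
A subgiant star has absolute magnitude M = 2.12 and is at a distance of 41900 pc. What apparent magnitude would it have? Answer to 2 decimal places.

m ≈ 20.23

m = M + 5 log₁₀ d − 5 = 2.12 + 5·4.6222 − 5 = 20.231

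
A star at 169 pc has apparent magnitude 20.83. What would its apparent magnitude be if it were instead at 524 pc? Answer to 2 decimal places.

m ≈ 23.29

Flux ∝ 1/d², so Δm = 5 log₁₀(d₂/d₁) = 5 log₁₀(524/169) = 2.457
m₂ = m₁ + Δm = 20.83 + (2.457) = 23.287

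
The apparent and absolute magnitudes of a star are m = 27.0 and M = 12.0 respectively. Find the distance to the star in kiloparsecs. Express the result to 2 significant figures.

Distance modulus: m − M = 27.0 − (12.0) = 15.000
m − M = 5 log₁₀ d − 5
log₁₀ d = (m − M)/5 + 1 = 4.0000
d = 10^4.0000 = 10000 pc
= 10.00 kpc

d ≈ 10 kpc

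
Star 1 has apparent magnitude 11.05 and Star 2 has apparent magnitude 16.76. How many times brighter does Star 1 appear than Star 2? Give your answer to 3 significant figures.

Δm = 11.05 − (16.76) = -5.71
Flux ratio = 10^(−0.4 Δm) = 10^(−0.4 × -5.71) = 10^2.284 = 192.3

192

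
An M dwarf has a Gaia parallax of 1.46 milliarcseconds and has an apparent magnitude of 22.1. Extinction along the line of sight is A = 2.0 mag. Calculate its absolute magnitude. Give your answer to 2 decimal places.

p = 1.46 mas = 1.46×10^-3″ → d = 1/p = 684.9 pc
5 log₁₀(d/10 pc) = 5 log₁₀(684.9) − 5 = 9.178
M = m − 5 log₁₀(d/10) − A = 22.1 − 9.178 − 2.0 = 10.922

M ≈ 10.92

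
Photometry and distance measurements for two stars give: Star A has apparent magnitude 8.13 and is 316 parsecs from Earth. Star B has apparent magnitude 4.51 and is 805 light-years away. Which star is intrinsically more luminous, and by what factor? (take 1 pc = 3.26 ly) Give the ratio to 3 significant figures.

Star A: M = m − 5 log₁₀ d + 5 = 8.13 − 5·2.4997 + 5 = 0.632
Star B: d = 805 ly / 3.26 = 246.9 pc
Star B: M = m − 5 log₁₀ d + 5 = 4.51 − 5·2.3926 + 5 = -2.453
ΔM = M_A − M_B = 0.632 − (-2.453) = 3.084; smaller M is more luminous → Star B.
L ratio = 10^(0.4 |ΔM|) = 10^1.234 = 17.13

Star B is more luminous, by a factor of 17.1.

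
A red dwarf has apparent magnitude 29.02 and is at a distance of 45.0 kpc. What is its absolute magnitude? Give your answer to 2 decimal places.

M ≈ 10.75

d = 45.0 kpc = 45000 pc
5 log₁₀(d/10 pc) = 5 log₁₀(45000) − 5 = 18.266
M = m − 5 log₁₀(d/10) = 29.02 − 18.266 = 10.754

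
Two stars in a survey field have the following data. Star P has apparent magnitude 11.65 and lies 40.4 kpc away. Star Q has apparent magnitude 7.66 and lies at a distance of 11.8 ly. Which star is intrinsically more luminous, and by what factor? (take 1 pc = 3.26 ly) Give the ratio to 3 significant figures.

Star P is more luminous, by a factor of 3.16×10^6.

Star P: d = 40.4 kpc = 40400 pc
Star P: M = m − 5 log₁₀ d + 5 = 11.65 − 5·4.6064 + 5 = -6.382
Star Q: d = 11.8 ly / 3.26 = 3.620 pc
Star Q: M = m − 5 log₁₀ d + 5 = 7.66 − 5·0.5587 + 5 = 9.867
ΔM = M_P − M_Q = -6.382 − (9.867) = -16.249; smaller M is more luminous → Star P.
L ratio = 10^(0.4 |ΔM|) = 10^6.499 = 3.158×10^6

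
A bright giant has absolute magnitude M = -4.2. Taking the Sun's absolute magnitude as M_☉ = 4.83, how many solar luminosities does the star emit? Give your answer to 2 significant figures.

L/L_☉ ≈ 4100

M − M_☉ = -4.2 − 4.83 = -9.030
L/L_☉ = 10^(−0.4 (M − M_☉)) = 10^3.612 = 4093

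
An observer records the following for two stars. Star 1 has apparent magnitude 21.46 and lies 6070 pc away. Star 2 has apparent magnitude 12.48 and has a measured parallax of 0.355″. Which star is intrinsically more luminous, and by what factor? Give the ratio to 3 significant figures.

Star 1 is more luminous, by a factor of 1190.

Star 1: M = m − 5 log₁₀ d + 5 = 21.46 − 5·3.7832 + 5 = 7.544
Star 2: d = 1/p = 1/0.355″ = 2.817 pc
Star 2: M = m − 5 log₁₀ d + 5 = 12.48 − 5·0.4498 + 5 = 15.231
ΔM = M_1 − M_2 = 7.544 − (15.231) = -7.687; smaller M is more luminous → Star 1.
L ratio = 10^(0.4 |ΔM|) = 10^3.075 = 1188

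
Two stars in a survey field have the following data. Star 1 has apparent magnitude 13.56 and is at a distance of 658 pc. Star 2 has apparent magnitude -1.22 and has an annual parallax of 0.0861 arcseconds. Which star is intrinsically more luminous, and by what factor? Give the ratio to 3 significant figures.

Star 2 is more luminous, by a factor of 254.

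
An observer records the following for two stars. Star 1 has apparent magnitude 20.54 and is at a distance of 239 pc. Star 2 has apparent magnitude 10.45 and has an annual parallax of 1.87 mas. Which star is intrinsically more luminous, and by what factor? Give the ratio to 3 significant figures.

Star 1: M = m − 5 log₁₀ d + 5 = 20.54 − 5·2.3784 + 5 = 13.648
Star 2: p = 1.87 mas = 1.87×10^-3″ → d = 1/p = 534.8 pc
Star 2: M = m − 5 log₁₀ d + 5 = 10.45 − 5·2.7282 + 5 = 1.809
ΔM = M_1 − M_2 = 13.648 − (1.809) = 11.839; smaller M is more luminous → Star 2.
L ratio = 10^(0.4 |ΔM|) = 10^4.736 = 54390

Star 2 is more luminous, by a factor of 54400.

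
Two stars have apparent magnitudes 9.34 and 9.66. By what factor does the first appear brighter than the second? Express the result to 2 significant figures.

1.3

Magnitude difference = -0.32
Flux ratio = 10^(−0.4 Δm) = 10^(−0.4 × -0.32) = 10^0.128 = 1.343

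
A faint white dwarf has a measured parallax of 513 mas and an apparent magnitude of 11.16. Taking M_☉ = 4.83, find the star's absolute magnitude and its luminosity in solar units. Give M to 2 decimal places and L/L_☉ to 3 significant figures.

M ≈ 14.71; L/L_☉ ≈ 1.12×10^-4

d = 1/p = 1000/513 mas = 1.949 pc
M = m − 5 log₁₀ d + 5 = 11.16 − 5·0.2899 + 5 = 14.711
M − M_☉ = 14.711 − 4.83 = 9.881
L/L_☉ = 10^(−0.4 × 9.881) = 1.116×10^-4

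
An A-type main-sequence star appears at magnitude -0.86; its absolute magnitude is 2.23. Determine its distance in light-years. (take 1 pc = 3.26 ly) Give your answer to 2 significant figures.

Distance modulus: m − M = -0.86 − (2.23) = -3.090
m − M = 5 log₁₀ d − 5
log₁₀ d = (m − M)/5 + 1 = 0.3820
d = 10^0.3820 = 2.410 pc
= 7.856 ly

d ≈ 7.9 ly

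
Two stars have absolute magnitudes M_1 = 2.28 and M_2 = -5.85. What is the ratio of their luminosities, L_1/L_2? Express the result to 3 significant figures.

L_1/L_2 ≈ 5.60×10^-4

ΔM = M_1 − M_2 = 8.13
L_1/L_2 = 10^(−0.4 ΔM) = 10^-3.252 = 5.598×10^-4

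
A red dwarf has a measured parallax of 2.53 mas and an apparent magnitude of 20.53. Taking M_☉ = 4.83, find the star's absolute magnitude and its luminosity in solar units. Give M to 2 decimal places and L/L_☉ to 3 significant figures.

M ≈ 12.55; L/L_☉ ≈ 8.20×10^-4

d = 1/p = 1000/2.53 mas = 395.3 pc
M = m − 5 log₁₀ d + 5 = 20.53 − 5·2.5969 + 5 = 12.546
M − M_☉ = 12.546 − 4.83 = 7.716
L/L_☉ = 10^(−0.4 × 7.716) = 8.199×10^-4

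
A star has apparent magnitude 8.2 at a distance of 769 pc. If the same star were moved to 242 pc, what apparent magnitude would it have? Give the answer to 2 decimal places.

Flux ∝ 1/d², so Δm = 5 log₁₀(d₂/d₁) = 5 log₁₀(242/769) = -2.511
m₂ = m₁ + Δm = 8.2 + (-2.511) = 5.689

m ≈ 5.69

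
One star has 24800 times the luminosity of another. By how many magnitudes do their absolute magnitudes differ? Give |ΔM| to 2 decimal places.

|ΔM| ≈ 10.99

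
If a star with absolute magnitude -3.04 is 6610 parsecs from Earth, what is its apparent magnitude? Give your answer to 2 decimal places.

m = M + 5 log₁₀ d − 5 = -3.04 + 5·3.8202 − 5 = 11.061

m ≈ 11.06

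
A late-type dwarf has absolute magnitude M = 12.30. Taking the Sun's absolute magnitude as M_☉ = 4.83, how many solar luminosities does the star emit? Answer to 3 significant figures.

L/L_☉ ≈ 1.03×10^-3

M − M_☉ = 12.30 − 4.83 = 7.470
L/L_☉ = 10^(−0.4 (M − M_☉)) = 10^-2.988 = 1.028×10^-3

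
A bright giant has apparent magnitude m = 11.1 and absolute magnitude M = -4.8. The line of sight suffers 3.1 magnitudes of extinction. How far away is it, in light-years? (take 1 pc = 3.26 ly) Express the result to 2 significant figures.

d ≈ 12000 ly

m − M = 5 log₁₀(d/10 pc) + A  ⇒  11.1 − (-4.8) − 3.1 = 5 log₁₀(d/10)
12.800 = 5 log₁₀(d/10)
log₁₀ d = (m − M − A)/5 + 1 = 3.5600
d = 10^3.5600 = 3631 pc
= 11840 ly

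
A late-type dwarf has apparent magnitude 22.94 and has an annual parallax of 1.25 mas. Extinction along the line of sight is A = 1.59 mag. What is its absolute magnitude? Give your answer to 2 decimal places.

p = 1.25 mas = 1.25×10^-3″ → d = 1/p = 800.0 pc
5 log₁₀(d/10 pc) = 5 log₁₀(800.0) − 5 = 9.515
M = m − 5 log₁₀(d/10) − A = 22.94 − 9.515 − 1.59 = 11.835

M ≈ 11.83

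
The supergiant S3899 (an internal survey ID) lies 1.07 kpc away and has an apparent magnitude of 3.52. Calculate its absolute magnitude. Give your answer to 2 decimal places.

d = 1.07 kpc = 1070 pc
5 log₁₀(d/10 pc) = 5 log₁₀(1070) − 5 = 10.147
M = m − 5 log₁₀(d/10) = 3.52 − 10.147 = -6.627

M ≈ -6.63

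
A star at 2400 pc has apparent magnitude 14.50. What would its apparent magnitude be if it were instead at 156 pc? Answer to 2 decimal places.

m ≈ 8.56

Flux ∝ 1/d², so Δm = 5 log₁₀(d₂/d₁) = 5 log₁₀(156/2400) = -5.935
m₂ = m₁ + Δm = 14.50 + (-5.935) = 8.565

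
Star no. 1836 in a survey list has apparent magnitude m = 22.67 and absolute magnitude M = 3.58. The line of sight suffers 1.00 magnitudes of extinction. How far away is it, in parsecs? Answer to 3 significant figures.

d ≈ 41500 pc

m − M = 5 log₁₀(d/10 pc) + A  ⇒  22.67 − (3.58) − 1.00 = 5 log₁₀(d/10)
18.090 = 5 log₁₀(d/10)
log₁₀ d = (m − M − A)/5 + 1 = 4.6180
d = 10^4.6180 = 41500 pc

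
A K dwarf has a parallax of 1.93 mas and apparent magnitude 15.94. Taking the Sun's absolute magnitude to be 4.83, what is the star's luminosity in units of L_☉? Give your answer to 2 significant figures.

L/L_☉ ≈ 0.097

d = 1/p = 1000/1.93 mas = 518.1 pc
M = m − 5 log₁₀ d + 5 = 15.94 − 5·2.7144 + 5 = 7.368
M − M_☉ = 7.368 − 4.83 = 2.538
L/L_☉ = 10^(−0.4 × 2.538) = 0.09658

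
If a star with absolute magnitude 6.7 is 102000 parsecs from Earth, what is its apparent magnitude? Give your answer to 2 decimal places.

m ≈ 26.74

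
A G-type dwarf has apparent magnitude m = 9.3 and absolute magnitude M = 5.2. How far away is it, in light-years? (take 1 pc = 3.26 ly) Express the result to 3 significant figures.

Distance modulus: m − M = 9.3 − (5.2) = 4.100
m − M = 5 log₁₀ d − 5
log₁₀ d = (m − M)/5 + 1 = 1.8200
d = 10^1.8200 = 66.07 pc
= 215.4 ly

d ≈ 215 ly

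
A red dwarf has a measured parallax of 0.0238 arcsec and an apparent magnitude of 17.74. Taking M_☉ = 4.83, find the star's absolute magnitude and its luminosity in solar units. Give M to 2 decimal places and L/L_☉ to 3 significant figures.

M ≈ 14.62; L/L_☉ ≈ 1.21×10^-4

d = 1/p = 1/0.0238″ = 42.02 pc
M = m − 5 log₁₀ d + 5 = 17.74 − 5·1.6234 + 5 = 14.623
M − M_☉ = 14.623 − 4.83 = 9.793
L/L_☉ = 10^(−0.4 × 9.793) = 1.210×10^-4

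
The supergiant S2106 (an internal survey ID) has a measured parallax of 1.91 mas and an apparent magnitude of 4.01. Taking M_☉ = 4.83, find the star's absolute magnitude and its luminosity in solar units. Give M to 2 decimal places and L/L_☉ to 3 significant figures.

M ≈ -4.58; L/L_☉ ≈ 5830

d = 1/p = 1000/1.91 mas = 523.6 pc
M = m − 5 log₁₀ d + 5 = 4.01 − 5·2.7190 + 5 = -4.585
M − M_☉ = -4.585 − 4.83 = -9.415
L/L_☉ = 10^(−0.4 × -9.415) = 5834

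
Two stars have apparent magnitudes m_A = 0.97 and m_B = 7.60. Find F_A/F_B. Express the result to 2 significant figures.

F_A/F_B ≈ 450

Magnitude difference = -6.63
Flux ratio = 10^(−0.4 Δm) = 10^(−0.4 × -6.63) = 10^2.652 = 448.7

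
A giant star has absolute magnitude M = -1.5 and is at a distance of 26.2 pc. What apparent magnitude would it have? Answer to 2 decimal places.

m = M + 5 log₁₀ d − 5 = -1.5 + 5·1.4183 − 5 = 0.592

m ≈ 0.59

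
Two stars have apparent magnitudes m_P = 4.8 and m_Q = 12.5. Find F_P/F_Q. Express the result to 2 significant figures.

F_P/F_Q ≈ 1200

Magnitude difference = -7.7
Flux ratio = 10^(−0.4 Δm) = 10^(−0.4 × -7.7) = 10^3.080 = 1202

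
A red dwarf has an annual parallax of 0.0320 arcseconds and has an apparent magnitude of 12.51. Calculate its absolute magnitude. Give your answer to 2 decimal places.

M ≈ 10.04

d = 1/p = 1/0.0320″ = 31.25 pc
5 log₁₀(d/10 pc) = 5 log₁₀(31.25) − 5 = 2.474
M = m − 5 log₁₀(d/10) = 12.51 − 2.474 = 10.036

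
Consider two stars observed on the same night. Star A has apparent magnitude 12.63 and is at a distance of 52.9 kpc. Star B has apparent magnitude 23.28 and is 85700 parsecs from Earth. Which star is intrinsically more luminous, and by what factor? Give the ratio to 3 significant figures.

Star A: d = 52.9 kpc = 52900 pc
Star A: M = m − 5 log₁₀ d + 5 = 12.63 − 5·4.7235 + 5 = -5.987
Star B: M = m − 5 log₁₀ d + 5 = 23.28 − 5·4.9330 + 5 = 3.615
ΔM = M_A − M_B = -5.987 − (3.615) = -9.602; smaller M is more luminous → Star A.
L ratio = 10^(0.4 |ΔM|) = 10^3.841 = 6933

Star A is more luminous, by a factor of 6930.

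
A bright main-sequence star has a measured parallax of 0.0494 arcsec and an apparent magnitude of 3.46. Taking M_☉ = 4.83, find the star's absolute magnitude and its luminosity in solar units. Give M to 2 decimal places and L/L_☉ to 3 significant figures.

M ≈ 1.93; L/L_☉ ≈ 14.5

d = 1/p = 1/0.0494″ = 20.24 pc
M = m − 5 log₁₀ d + 5 = 3.46 − 5·1.3063 + 5 = 1.929
M − M_☉ = 1.929 − 4.83 = -2.901
L/L_☉ = 10^(−0.4 × -2.901) = 14.47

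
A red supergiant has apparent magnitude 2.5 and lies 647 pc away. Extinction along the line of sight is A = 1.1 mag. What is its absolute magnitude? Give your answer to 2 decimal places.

M ≈ -7.65

5 log₁₀(d/10 pc) = 5 log₁₀(647.0) − 5 = 9.055
M = m − 5 log₁₀(d/10) − A = 2.5 − 9.055 − 1.1 = -7.655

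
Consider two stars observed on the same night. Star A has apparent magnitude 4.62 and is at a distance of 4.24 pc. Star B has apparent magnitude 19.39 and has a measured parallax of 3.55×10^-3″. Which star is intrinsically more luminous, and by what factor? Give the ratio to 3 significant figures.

Star A is more luminous, by a factor of 183.

Star A: M = m − 5 log₁₀ d + 5 = 4.62 − 5·0.6274 + 5 = 6.483
Star B: d = 1/p = 1/3.55×10^-3″ = 281.7 pc
Star B: M = m − 5 log₁₀ d + 5 = 19.39 − 5·2.4498 + 5 = 12.141
ΔM = M_A − M_B = 6.483 − (12.141) = -5.658; smaller M is more luminous → Star A.
L ratio = 10^(0.4 |ΔM|) = 10^2.263 = 183.3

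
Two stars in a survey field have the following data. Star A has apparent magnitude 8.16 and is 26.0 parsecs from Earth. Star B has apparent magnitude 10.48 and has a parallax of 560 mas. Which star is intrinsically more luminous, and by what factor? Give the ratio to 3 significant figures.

Star A is more luminous, by a factor of 1800.

Star A: M = m − 5 log₁₀ d + 5 = 8.16 − 5·1.4150 + 5 = 6.085
Star B: p = 560 mas = 0.560″ → d = 1/p = 1.786 pc
Star B: M = m − 5 log₁₀ d + 5 = 10.48 − 5·0.2518 + 5 = 14.221
ΔM = M_A − M_B = 6.085 − (14.221) = -8.136; smaller M is more luminous → Star A.
L ratio = 10^(0.4 |ΔM|) = 10^3.254 = 1796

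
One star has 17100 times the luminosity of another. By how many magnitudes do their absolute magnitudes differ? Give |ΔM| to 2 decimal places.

Pogson: ΔM = −2.5 log₁₀(ratio) = −2.5 log₁₀(17100) = −2.5 × 4.2330 = -10.582

|ΔM| ≈ 10.58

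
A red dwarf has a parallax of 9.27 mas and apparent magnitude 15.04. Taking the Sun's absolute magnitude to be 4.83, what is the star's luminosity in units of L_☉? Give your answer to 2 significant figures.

L/L_☉ ≈ 9.6×10^-3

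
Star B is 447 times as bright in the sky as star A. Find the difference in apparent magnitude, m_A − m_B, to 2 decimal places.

m_A − m_B ≈ 6.63

Pogson: Δm = −2.5 log₁₀(ratio) = −2.5 log₁₀(447) = −2.5 × 2.6503 = -6.626
Star B is brighter so has the smaller magnitude: m_A − m_B is positive.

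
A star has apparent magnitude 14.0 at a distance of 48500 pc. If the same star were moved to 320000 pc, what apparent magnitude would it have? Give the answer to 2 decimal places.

m ≈ 18.10

Flux ∝ 1/d², so Δm = 5 log₁₀(d₂/d₁) = 5 log₁₀(320000/48500) = 4.097
m₂ = m₁ + Δm = 14.0 + (4.097) = 18.097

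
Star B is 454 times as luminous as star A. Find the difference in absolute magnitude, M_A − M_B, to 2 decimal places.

Pogson: ΔM = −2.5 log₁₀(ratio) = −2.5 log₁₀(454) = −2.5 × 2.6571 = -6.643
Star B is brighter so has the smaller magnitude: M_A − M_B is positive.

M_A − M_B ≈ 6.64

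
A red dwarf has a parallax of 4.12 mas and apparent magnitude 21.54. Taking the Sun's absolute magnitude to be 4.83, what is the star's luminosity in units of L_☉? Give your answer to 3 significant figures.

L/L_☉ ≈ 1.22×10^-4

d = 1/p = 1000/4.12 mas = 242.7 pc
M = m − 5 log₁₀ d + 5 = 21.54 − 5·2.3851 + 5 = 14.614
M − M_☉ = 14.614 − 4.83 = 9.784
L/L_☉ = 10^(−0.4 × 9.784) = 1.220×10^-4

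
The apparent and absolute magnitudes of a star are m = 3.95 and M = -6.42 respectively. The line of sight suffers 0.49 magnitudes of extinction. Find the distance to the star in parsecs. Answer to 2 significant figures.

d ≈ 950 pc

m − M = 5 log₁₀(d/10 pc) + A  ⇒  3.95 − (-6.42) − 0.49 = 5 log₁₀(d/10)
9.880 = 5 log₁₀(d/10)
log₁₀ d = (m − M − A)/5 + 1 = 2.9760
d = 10^2.9760 = 946.2 pc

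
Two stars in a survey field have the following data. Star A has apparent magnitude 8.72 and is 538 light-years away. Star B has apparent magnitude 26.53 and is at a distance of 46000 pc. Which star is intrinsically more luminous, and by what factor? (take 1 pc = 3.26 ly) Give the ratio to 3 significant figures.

Star A: d = 538 ly / 3.26 = 165.0 pc
Star A: M = m − 5 log₁₀ d + 5 = 8.72 − 5·2.2176 + 5 = 2.632
Star B: M = m − 5 log₁₀ d + 5 = 26.53 − 5·4.6628 + 5 = 8.216
ΔM = M_A − M_B = 2.632 − (8.216) = -5.584; smaller M is more luminous → Star A.
L ratio = 10^(0.4 |ΔM|) = 10^2.234 = 171.2

Star A is more luminous, by a factor of 171.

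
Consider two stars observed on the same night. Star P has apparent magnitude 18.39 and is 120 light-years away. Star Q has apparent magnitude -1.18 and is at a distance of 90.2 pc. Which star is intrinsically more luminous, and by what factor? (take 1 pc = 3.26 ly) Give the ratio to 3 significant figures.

Star Q is more luminous, by a factor of 4.04×10^8.

Star P: d = 120 ly / 3.26 = 36.81 pc
Star P: M = m − 5 log₁₀ d + 5 = 18.39 − 5·1.5660 + 5 = 15.560
Star Q: M = m − 5 log₁₀ d + 5 = -1.18 − 5·1.9552 + 5 = -5.956
ΔM = M_P − M_Q = 15.560 − (-5.956) = 21.516; smaller M is more luminous → Star Q.
L ratio = 10^(0.4 |ΔM|) = 10^8.606 = 4.041×10^8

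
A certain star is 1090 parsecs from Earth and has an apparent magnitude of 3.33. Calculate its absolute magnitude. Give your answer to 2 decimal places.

M ≈ -6.86

5 log₁₀(d/10 pc) = 5 log₁₀(1090) − 5 = 10.187
M = m − 5 log₁₀(d/10) = 3.33 − 10.187 = -6.857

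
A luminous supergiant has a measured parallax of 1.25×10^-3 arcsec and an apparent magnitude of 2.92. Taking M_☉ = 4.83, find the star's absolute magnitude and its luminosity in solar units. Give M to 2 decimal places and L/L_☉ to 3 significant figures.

M ≈ -6.60; L/L_☉ ≈ 37200

d = 1/p = 1/1.25×10^-3″ = 800.0 pc
M = m − 5 log₁₀ d + 5 = 2.92 − 5·2.9031 + 5 = -6.595
M − M_☉ = -6.595 − 4.83 = -11.425
L/L_☉ = 10^(−0.4 × -11.425) = 37170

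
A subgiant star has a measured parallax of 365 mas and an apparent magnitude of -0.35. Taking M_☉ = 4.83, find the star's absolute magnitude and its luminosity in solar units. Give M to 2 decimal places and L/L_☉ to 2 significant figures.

d = 1/p = 1000/365 mas = 2.740 pc
M = m − 5 log₁₀ d + 5 = -0.35 − 5·0.4377 + 5 = 2.461
M − M_☉ = 2.461 − 4.83 = -2.369
L/L_☉ = 10^(−0.4 × -2.369) = 8.860

M ≈ 2.46; L/L_☉ ≈ 8.9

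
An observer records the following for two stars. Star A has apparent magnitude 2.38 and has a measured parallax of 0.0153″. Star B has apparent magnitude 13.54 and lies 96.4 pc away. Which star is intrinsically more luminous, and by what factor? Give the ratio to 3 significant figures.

Star A is more luminous, by a factor of 13400.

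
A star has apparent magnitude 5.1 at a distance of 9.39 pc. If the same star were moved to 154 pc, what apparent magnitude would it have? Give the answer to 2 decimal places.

m ≈ 11.17

Flux ∝ 1/d², so Δm = 5 log₁₀(d₂/d₁) = 5 log₁₀(154/9.39) = 6.074
m₂ = m₁ + Δm = 5.1 + (6.074) = 11.174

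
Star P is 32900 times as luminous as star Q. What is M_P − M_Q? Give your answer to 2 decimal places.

M_P − M_Q ≈ -11.29

Pogson: ΔM = −2.5 log₁₀(ratio) = −2.5 log₁₀(32900) = −2.5 × 4.5172 = -11.293
Star P is brighter, so it has the smaller magnitude: the difference is negative.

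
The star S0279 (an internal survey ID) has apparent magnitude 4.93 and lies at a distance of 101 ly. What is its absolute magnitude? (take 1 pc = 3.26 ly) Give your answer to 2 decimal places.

d = 101 ly / 3.26 = 30.98 pc
5 log₁₀(d/10 pc) = 5 log₁₀(30.98) − 5 = 2.456
M = m − 5 log₁₀(d/10) = 4.93 − 2.456 = 2.474

M ≈ 2.47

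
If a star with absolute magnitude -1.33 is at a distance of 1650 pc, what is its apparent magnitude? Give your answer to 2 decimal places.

m = M + 5 log₁₀ d − 5 = -1.33 + 5·3.2175 − 5 = 9.757

m ≈ 9.76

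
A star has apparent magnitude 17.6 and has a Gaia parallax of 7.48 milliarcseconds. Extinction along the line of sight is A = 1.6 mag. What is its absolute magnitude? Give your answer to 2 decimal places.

M ≈ 10.37

p = 7.48 mas = 7.48×10^-3″ → d = 1/p = 133.7 pc
5 log₁₀(d/10 pc) = 5 log₁₀(133.7) − 5 = 5.630
M = m − 5 log₁₀(d/10) − A = 17.6 − 5.630 − 1.6 = 10.370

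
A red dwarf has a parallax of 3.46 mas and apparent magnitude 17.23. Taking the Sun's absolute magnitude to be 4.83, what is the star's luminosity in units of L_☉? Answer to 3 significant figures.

L/L_☉ ≈ 9.16×10^-3

d = 1/p = 1000/3.46 mas = 289.0 pc
M = m − 5 log₁₀ d + 5 = 17.23 − 5·2.4609 + 5 = 9.925
M − M_☉ = 9.925 − 4.83 = 5.095
L/L_☉ = 10^(−0.4 × 5.095) = 9.159×10^-3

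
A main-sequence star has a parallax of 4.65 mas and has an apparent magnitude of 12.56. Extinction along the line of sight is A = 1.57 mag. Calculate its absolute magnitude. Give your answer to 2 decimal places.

M ≈ 4.33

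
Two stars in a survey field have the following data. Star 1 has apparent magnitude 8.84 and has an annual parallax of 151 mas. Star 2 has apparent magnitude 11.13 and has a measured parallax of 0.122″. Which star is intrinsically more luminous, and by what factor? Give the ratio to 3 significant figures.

Star 1: p = 151 mas = 0.151″ → d = 1/p = 6.623 pc
Star 1: M = m − 5 log₁₀ d + 5 = 8.84 − 5·0.8210 + 5 = 9.735
Star 2: d = 1/p = 1/0.122″ = 8.197 pc
Star 2: M = m − 5 log₁₀ d + 5 = 11.13 − 5·0.9136 + 5 = 11.562
ΔM = M_1 − M_2 = 9.735 − (11.562) = -1.827; smaller M is more luminous → Star 1.
L ratio = 10^(0.4 |ΔM|) = 10^0.731 = 5.380

Star 1 is more luminous, by a factor of 5.38.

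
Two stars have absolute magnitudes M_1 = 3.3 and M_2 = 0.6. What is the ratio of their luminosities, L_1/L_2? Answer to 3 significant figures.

L_1/L_2 ≈ 0.0832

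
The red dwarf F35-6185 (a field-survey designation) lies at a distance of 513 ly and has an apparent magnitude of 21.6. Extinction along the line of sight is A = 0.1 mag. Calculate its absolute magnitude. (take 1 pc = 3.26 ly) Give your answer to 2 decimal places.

d = 513 ly / 3.26 = 157.4 pc
5 log₁₀(d/10 pc) = 5 log₁₀(157.4) − 5 = 5.984
M = m − 5 log₁₀(d/10) − A = 21.6 − 5.984 − 0.1 = 15.516

M ≈ 15.52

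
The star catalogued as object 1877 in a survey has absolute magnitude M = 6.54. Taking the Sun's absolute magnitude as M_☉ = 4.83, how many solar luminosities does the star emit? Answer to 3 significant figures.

L/L_☉ ≈ 0.207

M − M_☉ = 6.54 − 4.83 = 1.710
L/L_☉ = 10^(−0.4 (M − M_☉)) = 10^-0.684 = 0.2070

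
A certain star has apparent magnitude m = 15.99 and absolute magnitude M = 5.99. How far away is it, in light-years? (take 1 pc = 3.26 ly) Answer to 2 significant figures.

d ≈ 3300 ly

Distance modulus: m − M = 15.99 − (5.99) = 10.000
m − M = 5 log₁₀ d − 5
log₁₀ d = (m − M)/5 + 1 = 3.0000
d = 10^3.0000 = 1000 pc
= 3260 ly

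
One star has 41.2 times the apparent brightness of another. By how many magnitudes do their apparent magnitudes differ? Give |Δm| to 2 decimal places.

|Δm| ≈ 4.04

Pogson: Δm = −2.5 log₁₀(ratio) = −2.5 log₁₀(41.2) = −2.5 × 1.6149 = -4.037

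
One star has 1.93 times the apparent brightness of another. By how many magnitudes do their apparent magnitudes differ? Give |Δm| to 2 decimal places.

|Δm| ≈ 0.71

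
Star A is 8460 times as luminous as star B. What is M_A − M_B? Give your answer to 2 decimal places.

M_A − M_B ≈ -9.82

Pogson: ΔM = −2.5 log₁₀(ratio) = −2.5 log₁₀(8460) = −2.5 × 3.9274 = -9.818
Star A is brighter, so it has the smaller magnitude: the difference is negative.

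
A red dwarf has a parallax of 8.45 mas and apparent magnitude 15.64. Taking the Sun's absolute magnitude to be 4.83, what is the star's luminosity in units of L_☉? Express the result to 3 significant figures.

d = 1/p = 1000/8.45 mas = 118.3 pc
M = m − 5 log₁₀ d + 5 = 15.64 − 5·2.0731 + 5 = 10.274
M − M_☉ = 10.274 − 4.83 = 5.444
L/L_☉ = 10^(−0.4 × 5.444) = 6.642×10^-3

L/L_☉ ≈ 6.64×10^-3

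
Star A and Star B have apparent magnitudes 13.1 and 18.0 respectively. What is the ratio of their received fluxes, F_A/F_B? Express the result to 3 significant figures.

F_A/F_B ≈ 91.2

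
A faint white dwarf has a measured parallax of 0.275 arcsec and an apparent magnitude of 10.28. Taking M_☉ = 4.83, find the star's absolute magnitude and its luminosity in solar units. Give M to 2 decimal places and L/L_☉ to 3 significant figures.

M ≈ 12.48; L/L_☉ ≈ 8.74×10^-4

d = 1/p = 1/0.275″ = 3.636 pc
M = m − 5 log₁₀ d + 5 = 10.28 − 5·0.5607 + 5 = 12.477
M − M_☉ = 12.477 − 4.83 = 7.647
L/L_☉ = 10^(−0.4 × 7.647) = 8.736×10^-4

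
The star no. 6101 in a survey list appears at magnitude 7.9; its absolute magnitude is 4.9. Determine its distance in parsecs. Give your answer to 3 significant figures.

μ = m − M = 3.000
m − M = 5 log₁₀ d − 5
log₁₀ d = (m − M)/5 + 1 = 1.6000
d = 10^1.6000 = 39.81 pc

d ≈ 39.8 pc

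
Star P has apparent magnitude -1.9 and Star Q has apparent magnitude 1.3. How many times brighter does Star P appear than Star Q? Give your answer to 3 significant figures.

Magnitude difference = -3.2
Flux ratio = 10^(−0.4 Δm) = 10^(−0.4 × -3.2) = 10^1.280 = 19.05

19.1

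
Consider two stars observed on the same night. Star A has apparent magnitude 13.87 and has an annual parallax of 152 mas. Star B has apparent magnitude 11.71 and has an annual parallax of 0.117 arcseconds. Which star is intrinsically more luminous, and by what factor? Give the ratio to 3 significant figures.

Star B is more luminous, by a factor of 12.3.

Star A: p = 152 mas = 0.152″ → d = 1/p = 6.579 pc
Star A: M = m − 5 log₁₀ d + 5 = 13.87 − 5·0.8182 + 5 = 14.779
Star B: d = 1/p = 1/0.117″ = 8.547 pc
Star B: M = m − 5 log₁₀ d + 5 = 11.71 − 5·0.9318 + 5 = 12.051
ΔM = M_A − M_B = 14.779 − (12.051) = 2.728; smaller M is more luminous → Star B.
L ratio = 10^(0.4 |ΔM|) = 10^1.091 = 12.34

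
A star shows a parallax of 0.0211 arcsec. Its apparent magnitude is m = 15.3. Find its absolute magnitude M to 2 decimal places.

d = 1/p = 1/0.0211″ = 47.39 pc
5 log₁₀(d/10 pc) = 5 log₁₀(47.39) − 5 = 3.379
M = m − 5 log₁₀(d/10) = 15.3 − 3.379 = 11.921

M ≈ 11.92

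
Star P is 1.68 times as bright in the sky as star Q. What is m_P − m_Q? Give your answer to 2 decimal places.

Pogson: Δm = −2.5 log₁₀(ratio) = −2.5 log₁₀(1.68) = −2.5 × 0.2253 = -0.563
Star P is brighter, so it has the smaller magnitude: the difference is negative.

m_P − m_Q ≈ -0.56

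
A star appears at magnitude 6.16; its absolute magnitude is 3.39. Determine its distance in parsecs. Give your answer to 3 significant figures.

μ = m − M = 2.770
m − M = 5 log₁₀ d − 5
log₁₀ d = (m − M)/5 + 1 = 1.5540
d = 10^1.5540 = 35.81 pc

d ≈ 35.8 pc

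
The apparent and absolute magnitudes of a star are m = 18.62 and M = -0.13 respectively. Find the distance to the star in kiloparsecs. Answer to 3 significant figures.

d ≈ 56.2 kpc

Distance modulus: m − M = 18.62 − (-0.13) = 18.750
m − M = 5 log₁₀ d − 5
log₁₀ d = (m − M)/5 + 1 = 4.7500
d = 10^4.7500 = 56230 pc
= 56.23 kpc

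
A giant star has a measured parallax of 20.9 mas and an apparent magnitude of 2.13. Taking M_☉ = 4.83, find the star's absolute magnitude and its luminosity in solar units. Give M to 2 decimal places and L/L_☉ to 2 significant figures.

M ≈ -1.27; L/L_☉ ≈ 280

d = 1/p = 1000/20.9 mas = 47.85 pc
M = m − 5 log₁₀ d + 5 = 2.13 − 5·1.6799 + 5 = -1.269
M − M_☉ = -1.269 − 4.83 = -6.099
L/L_☉ = 10^(−0.4 × -6.099) = 275.2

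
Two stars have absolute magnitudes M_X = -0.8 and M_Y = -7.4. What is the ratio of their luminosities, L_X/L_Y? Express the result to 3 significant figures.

ΔM = M_X − M_Y = 6.6
L_X/L_Y = 10^(−0.4 ΔM) = 10^-2.640 = 2.291×10^-3

L_X/L_Y ≈ 2.29×10^-3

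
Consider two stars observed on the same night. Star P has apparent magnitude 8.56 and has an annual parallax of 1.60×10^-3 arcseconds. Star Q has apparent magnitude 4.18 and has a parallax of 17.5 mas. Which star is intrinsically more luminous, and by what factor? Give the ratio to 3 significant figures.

Star P is more luminous, by a factor of 2.12.

Star P: d = 1/p = 1/1.60×10^-3″ = 625.0 pc
Star P: M = m − 5 log₁₀ d + 5 = 8.56 − 5·2.7959 + 5 = -0.419
Star Q: p = 17.5 mas = 0.0175″ → d = 1/p = 57.14 pc
Star Q: M = m − 5 log₁₀ d + 5 = 4.18 − 5·1.7570 + 5 = 0.395
ΔM = M_P − M_Q = -0.419 − (0.395) = -0.815; smaller M is more luminous → Star P.
L ratio = 10^(0.4 |ΔM|) = 10^0.326 = 2.118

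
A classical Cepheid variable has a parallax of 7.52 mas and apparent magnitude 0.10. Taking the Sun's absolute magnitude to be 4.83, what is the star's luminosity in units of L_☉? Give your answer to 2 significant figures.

L/L_☉ ≈ 14000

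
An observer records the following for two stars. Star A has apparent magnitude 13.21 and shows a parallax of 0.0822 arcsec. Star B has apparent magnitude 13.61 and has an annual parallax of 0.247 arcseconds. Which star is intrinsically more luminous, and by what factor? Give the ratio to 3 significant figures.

Star A is more luminous, by a factor of 13.1.

Star A: d = 1/p = 1/0.0822″ = 12.17 pc
Star A: M = m − 5 log₁₀ d + 5 = 13.21 − 5·1.0851 + 5 = 12.784
Star B: d = 1/p = 1/0.247″ = 4.049 pc
Star B: M = m − 5 log₁₀ d + 5 = 13.61 − 5·0.6073 + 5 = 15.573
ΔM = M_A − M_B = 12.784 − (15.573) = -2.789; smaller M is more luminous → Star A.
L ratio = 10^(0.4 |ΔM|) = 10^1.116 = 13.05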